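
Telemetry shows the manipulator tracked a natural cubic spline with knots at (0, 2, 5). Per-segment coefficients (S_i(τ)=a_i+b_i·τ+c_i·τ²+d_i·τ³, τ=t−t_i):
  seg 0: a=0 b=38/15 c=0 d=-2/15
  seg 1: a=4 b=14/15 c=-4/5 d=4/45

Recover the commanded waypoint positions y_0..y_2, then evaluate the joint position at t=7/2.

y_0=0 y_1=4 y_2=2
S(7/2) = 39/10

y_0 = S_0(0) = a_0 = 0
y_1 = S_1(0) = a_1 = 4
y_2 = S_1(3) = 2
t_q=7/2 is in segment 1 (τ=3/2); S_1(τ)=39/10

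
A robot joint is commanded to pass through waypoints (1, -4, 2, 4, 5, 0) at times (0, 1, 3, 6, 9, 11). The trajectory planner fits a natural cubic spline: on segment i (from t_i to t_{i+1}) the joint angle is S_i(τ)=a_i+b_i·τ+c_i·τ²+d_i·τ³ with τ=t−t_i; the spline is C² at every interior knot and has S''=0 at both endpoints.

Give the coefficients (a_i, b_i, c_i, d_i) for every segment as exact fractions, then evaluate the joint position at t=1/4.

Δ: Δ0=-5, Δ1=3, Δ2=2/3, Δ3=1/3, Δ4=-5/2
row 1: diag=6, rhs=48; c'=1/3, d'=8
row 2: denom=10−2·1/3=28/3; d'=(-14−2·8)/(28/3)=-45/14
row 3: denom=12−3·9/28=309/28; d'=(-2−3·-45/14)/(309/28)=214/309
row 4: denom=10−3·28/103=946/103; d'=(-17−3·214/309)/(946/103)=-1965/946
back: M4=-1965/946
back: M3=214/309−28/103·-1965/946=1784/1419
back: M2=-45/14−9/28·1784/1419=-3423/946
back: M1=8−1/3·-3423/946=8709/946
M: M0=0, M1=8709/946, M2=-3423/946, M3=1784/1419, M4=-1965/946, M5=0
seg 0: a=1, c=M0/2=0, d=(M1−M0)/(6·1)=2903/1892, b=Δ0−h0·(2M0+M1)/6=-12363/1892
seg 1: a=-4, c=M1/2=8709/1892, d=(M2−M1)/(6·2)=-1011/946, b=Δ1−h1·(2M1+M2)/6=-1827/946
seg 2: a=2, c=M2/2=-3423/1892, d=(M3−M2)/(6·3)=13837/51084, b=Δ2−h2·(2M2+M3)/6=3459/946
seg 3: a=4, c=M3/2=892/1419, d=(M4−M3)/(6·3)=-9463/51084, b=Δ3−h3·(2M3+M4)/6=217/1892
seg 4: a=5, c=M4/2=-1965/1892, d=(M5−M4)/(6·2)=655/3784, b=Δ4−h4·(2M4+M5)/6=-1055/946
t_q=1/4 → seg 0, τ=1/4; S=1+-12363/1892·τ+0·τ²+2903/1892·τ³=-73817/121088

  seg 0: a=1 b=-12363/1892 c=0 d=2903/1892
  seg 1: a=-4 b=-1827/946 c=8709/1892 d=-1011/946
  seg 2: a=2 b=3459/946 c=-3423/1892 d=13837/51084
  seg 3: a=4 b=217/1892 c=892/1419 d=-9463/51084
  seg 4: a=5 b=-1055/946 c=-1965/1892 d=655/3784
S(1/4) = -73817/121088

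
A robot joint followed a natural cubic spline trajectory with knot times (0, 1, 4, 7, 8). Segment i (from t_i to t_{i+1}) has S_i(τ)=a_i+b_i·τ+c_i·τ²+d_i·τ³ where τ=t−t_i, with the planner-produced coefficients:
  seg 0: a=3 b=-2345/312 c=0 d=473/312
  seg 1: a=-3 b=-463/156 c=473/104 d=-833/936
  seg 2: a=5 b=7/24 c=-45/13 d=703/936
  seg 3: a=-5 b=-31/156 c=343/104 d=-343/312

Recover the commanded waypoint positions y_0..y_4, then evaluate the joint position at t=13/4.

y_0=3 y_1=-3 y_2=5 y_3=-5 y_4=-3
S(13/4) = 21363/6656

y_0 = S_0(0) = a_0 = 3
y_1 = S_1(0) = a_1 = -3
y_2 = S_2(0) = a_2 = 5
y_3 = S_3(0) = a_3 = -5
y_4 = S_3(1) = -3
t_q=13/4 is in segment 1 (τ=9/4); S_1(τ)=21363/6656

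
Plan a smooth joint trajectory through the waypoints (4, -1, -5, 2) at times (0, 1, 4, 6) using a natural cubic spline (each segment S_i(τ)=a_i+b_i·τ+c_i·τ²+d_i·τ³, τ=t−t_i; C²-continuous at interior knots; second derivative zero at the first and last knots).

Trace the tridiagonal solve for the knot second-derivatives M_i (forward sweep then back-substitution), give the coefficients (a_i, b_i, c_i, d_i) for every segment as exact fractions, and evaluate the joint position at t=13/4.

Δ: Δ0=-5, Δ1=-4/3, Δ2=7/2
row 1: diag=8, rhs=22; c'=3/8, d'=11/4
row 2: denom=10−3·3/8=71/8; d'=(29−3·11/4)/(71/8)=166/71
back: M2=166/71
back: M1=11/4−3/8·166/71=133/71
M: M0=0, M1=133/71, M2=166/71, M3=0
seg 0: a=4, c=M0/2=0, d=(M1−M0)/(6·1)=133/426, b=Δ0−h0·(2M0+M1)/6=-2263/426
seg 1: a=-1, c=M1/2=133/142, d=(M2−M1)/(6·3)=11/426, b=Δ1−h1·(2M1+M2)/6=-932/213
seg 2: a=-5, c=M2/2=83/71, d=(M3−M2)/(6·2)=-83/426, b=Δ2−h2·(2M2+M3)/6=827/426
t_q=13/4 → seg 1, τ=9/4; S=-1+-932/213·τ+133/142·τ²+11/426·τ³=-52795/9088

  seg 0: a=4 b=-2263/426 c=0 d=133/426
  seg 1: a=-1 b=-932/213 c=133/142 d=11/426
  seg 2: a=-5 b=827/426 c=83/71 d=-83/426
S(13/4) = -52795/9088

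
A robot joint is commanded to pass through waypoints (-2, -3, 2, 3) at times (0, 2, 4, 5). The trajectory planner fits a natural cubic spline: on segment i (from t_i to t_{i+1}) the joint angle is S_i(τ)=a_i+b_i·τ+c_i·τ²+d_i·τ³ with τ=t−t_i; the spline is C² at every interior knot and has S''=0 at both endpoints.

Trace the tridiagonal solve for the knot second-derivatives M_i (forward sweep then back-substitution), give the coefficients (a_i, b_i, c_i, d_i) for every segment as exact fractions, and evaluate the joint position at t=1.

  seg 0: a=-2 b=-16/11 c=0 d=21/88
  seg 1: a=-3 b=31/22 c=63/44 d=-39/88
  seg 2: a=2 b=20/11 c=-27/22 d=9/22
S(1) = -283/88

Δ: Δ0=-1/2, Δ1=5/2, Δ2=1
row 1: diag=8, rhs=18; c'=1/4, d'=9/4
row 2: denom=6−2·1/4=11/2; d'=(-9−2·9/4)/(11/2)=-27/11
back: M2=-27/11
back: M1=9/4−1/4·-27/11=63/22
M: M0=0, M1=63/22, M2=-27/11, M3=0
seg 0: a=-2, c=M0/2=0, d=(M1−M0)/(6·2)=21/88, b=Δ0−h0·(2M0+M1)/6=-16/11
seg 1: a=-3, c=M1/2=63/44, d=(M2−M1)/(6·2)=-39/88, b=Δ1−h1·(2M1+M2)/6=31/22
seg 2: a=2, c=M2/2=-27/22, d=(M3−M2)/(6·1)=9/22, b=Δ2−h2·(2M2+M3)/6=20/11
t_q=1 → seg 0, τ=1; S=-2+-16/11·τ+0·τ²+21/88·τ³=-283/88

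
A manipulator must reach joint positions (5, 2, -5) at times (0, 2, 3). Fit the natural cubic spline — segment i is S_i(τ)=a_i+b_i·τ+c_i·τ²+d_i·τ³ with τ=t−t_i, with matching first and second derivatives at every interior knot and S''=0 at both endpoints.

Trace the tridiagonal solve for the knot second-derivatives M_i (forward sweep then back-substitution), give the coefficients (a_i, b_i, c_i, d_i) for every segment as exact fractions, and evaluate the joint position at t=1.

Δ: Δ0=-3/2, Δ1=-7
row 1: diag=6, rhs=-33; c'=1/6, d'=-11/2
back: M1=-11/2
M: M0=0, M1=-11/2, M2=0
seg 0: a=5, c=M0/2=0, d=(M1−M0)/(6·2)=-11/24, b=Δ0−h0·(2M0+M1)/6=1/3
seg 1: a=2, c=M1/2=-11/4, d=(M2−M1)/(6·1)=11/12, b=Δ1−h1·(2M1+M2)/6=-31/6
t_q=1 → seg 0, τ=1; S=5+1/3·τ+0·τ²+-11/24·τ³=39/8

  seg 0: a=5 b=1/3 c=0 d=-11/24
  seg 1: a=2 b=-31/6 c=-11/4 d=11/12
S(1) = 39/8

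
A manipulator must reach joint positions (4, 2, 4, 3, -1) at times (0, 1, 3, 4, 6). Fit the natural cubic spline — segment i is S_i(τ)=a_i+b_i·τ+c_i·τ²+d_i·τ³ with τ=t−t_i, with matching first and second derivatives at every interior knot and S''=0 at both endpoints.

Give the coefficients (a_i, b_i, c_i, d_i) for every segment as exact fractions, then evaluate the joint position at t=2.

Δ: Δ0=-2, Δ1=1, Δ2=-1, Δ3=-2
row 1: diag=6, rhs=18; c'=1/3, d'=3
row 2: denom=6−2·1/3=16/3; d'=(-12−2·3)/(16/3)=-27/8
row 3: denom=6−1·3/16=93/16; d'=(-6−1·-27/8)/(93/16)=-14/31
back: M3=-14/31
back: M2=-27/8−3/16·-14/31=-102/31
back: M1=3−1/3·-102/31=127/31
M: M0=0, M1=127/31, M2=-102/31, M3=-14/31, M4=0
seg 0: a=4, c=M0/2=0, d=(M1−M0)/(6·1)=127/186, b=Δ0−h0·(2M0+M1)/6=-499/186
seg 1: a=2, c=M1/2=127/62, d=(M2−M1)/(6·2)=-229/372, b=Δ1−h1·(2M1+M2)/6=-59/93
seg 2: a=4, c=M2/2=-51/31, d=(M3−M2)/(6·1)=44/93, b=Δ2−h2·(2M2+M3)/6=16/93
seg 3: a=3, c=M3/2=-7/31, d=(M4−M3)/(6·2)=7/186, b=Δ3−h3·(2M3+M4)/6=-158/93
t_q=2 → seg 1, τ=1; S=2+-59/93·τ+127/62·τ²+-229/372·τ³=347/124

  seg 0: a=4 b=-499/186 c=0 d=127/186
  seg 1: a=2 b=-59/93 c=127/62 d=-229/372
  seg 2: a=4 b=16/93 c=-51/31 d=44/93
  seg 3: a=3 b=-158/93 c=-7/31 d=7/186
S(2) = 347/124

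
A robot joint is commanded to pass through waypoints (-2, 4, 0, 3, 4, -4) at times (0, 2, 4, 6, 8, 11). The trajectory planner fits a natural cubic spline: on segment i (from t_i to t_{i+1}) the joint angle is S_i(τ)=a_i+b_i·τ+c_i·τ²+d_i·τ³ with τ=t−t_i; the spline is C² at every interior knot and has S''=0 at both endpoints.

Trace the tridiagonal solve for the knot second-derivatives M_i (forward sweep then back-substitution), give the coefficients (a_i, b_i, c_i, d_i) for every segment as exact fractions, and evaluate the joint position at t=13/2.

  seg 0: a=-2 b=731/159 c=0 d=-127/318
  seg 1: a=4 b=-31/159 c=-127/53 d=475/636
  seg 2: a=0 b=-130/159 c=221/106 d=-589/1272
  seg 3: a=3 b=625/318 c=-147/212 d=-25/1272
  seg 4: a=4 b=-166/159 c=-43/53 d=43/477
S(13/2) = 12913/3392

Δ: Δ0=3, Δ1=-2, Δ2=3/2, Δ3=1/2, Δ4=-8/3
row 1: diag=8, rhs=-30; c'=1/4, d'=-15/4
row 2: denom=8−2·1/4=15/2; d'=(21−2·-15/4)/(15/2)=19/5
row 3: denom=8−2·4/15=112/15; d'=(-6−2·19/5)/(112/15)=-51/28
row 4: denom=10−2·15/56=265/28; d'=(-19−2·-51/28)/(265/28)=-86/53
back: M4=-86/53
back: M3=-51/28−15/56·-86/53=-147/106
back: M2=19/5−4/15·-147/106=221/53
back: M1=-15/4−1/4·221/53=-254/53
M: M0=0, M1=-254/53, M2=221/53, M3=-147/106, M4=-86/53, M5=0
seg 0: a=-2, c=M0/2=0, d=(M1−M0)/(6·2)=-127/318, b=Δ0−h0·(2M0+M1)/6=731/159
seg 1: a=4, c=M1/2=-127/53, d=(M2−M1)/(6·2)=475/636, b=Δ1−h1·(2M1+M2)/6=-31/159
seg 2: a=0, c=M2/2=221/106, d=(M3−M2)/(6·2)=-589/1272, b=Δ2−h2·(2M2+M3)/6=-130/159
seg 3: a=3, c=M3/2=-147/212, d=(M4−M3)/(6·2)=-25/1272, b=Δ3−h3·(2M3+M4)/6=625/318
seg 4: a=4, c=M4/2=-43/53, d=(M5−M4)/(6·3)=43/477, b=Δ4−h4·(2M4+M5)/6=-166/159
t_q=13/2 → seg 3, τ=1/2; S=3+625/318·τ+-147/212·τ²+-25/1272·τ³=12913/3392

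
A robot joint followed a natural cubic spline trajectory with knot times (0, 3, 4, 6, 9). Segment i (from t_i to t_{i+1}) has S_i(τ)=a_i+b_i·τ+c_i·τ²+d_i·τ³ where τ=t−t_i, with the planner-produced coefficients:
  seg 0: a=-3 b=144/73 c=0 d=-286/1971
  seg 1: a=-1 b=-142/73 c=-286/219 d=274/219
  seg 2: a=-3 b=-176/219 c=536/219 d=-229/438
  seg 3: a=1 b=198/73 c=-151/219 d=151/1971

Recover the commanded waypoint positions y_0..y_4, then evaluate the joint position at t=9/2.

y_0=-3 y_1=-1 y_2=-3 y_3=1 y_4=5
S(9/2) = -3335/1168

y_0 = S_0(0) = a_0 = -3
y_1 = S_1(0) = a_1 = -1
y_2 = S_2(0) = a_2 = -3
y_3 = S_3(0) = a_3 = 1
y_4 = S_3(3) = 5
t_q=9/2 is in segment 2 (τ=1/2); S_2(τ)=-3335/1168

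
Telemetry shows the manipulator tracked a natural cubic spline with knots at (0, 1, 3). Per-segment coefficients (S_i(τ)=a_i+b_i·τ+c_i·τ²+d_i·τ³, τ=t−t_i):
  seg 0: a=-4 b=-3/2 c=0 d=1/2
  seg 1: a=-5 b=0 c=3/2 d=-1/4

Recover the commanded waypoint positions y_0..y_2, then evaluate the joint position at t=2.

y_0 = S_0(0) = a_0 = -4
y_1 = S_1(0) = a_1 = -5
y_2 = S_1(2) = -1
t_q=2 is in segment 1 (τ=1); S_1(τ)=-15/4

y_0=-4 y_1=-5 y_2=-1
S(2) = -15/4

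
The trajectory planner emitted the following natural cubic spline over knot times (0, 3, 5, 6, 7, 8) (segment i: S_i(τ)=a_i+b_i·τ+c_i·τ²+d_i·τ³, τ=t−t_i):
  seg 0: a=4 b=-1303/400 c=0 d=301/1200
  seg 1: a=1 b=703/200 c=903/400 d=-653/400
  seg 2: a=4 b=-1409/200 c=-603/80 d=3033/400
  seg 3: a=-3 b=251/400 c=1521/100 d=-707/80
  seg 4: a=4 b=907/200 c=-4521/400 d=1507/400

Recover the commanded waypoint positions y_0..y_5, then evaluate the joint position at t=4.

y_0 = S_0(0) = a_0 = 4
y_1 = S_1(0) = a_1 = 1
y_2 = S_2(0) = a_2 = 4
y_3 = S_3(0) = a_3 = -3
y_4 = S_4(0) = a_4 = 4
y_5 = S_4(1) = 1
t_q=4 is in segment 1 (τ=1); S_1(τ)=257/50

y_0=4 y_1=1 y_2=4 y_3=-3 y_4=4 y_5=1
S(4) = 257/50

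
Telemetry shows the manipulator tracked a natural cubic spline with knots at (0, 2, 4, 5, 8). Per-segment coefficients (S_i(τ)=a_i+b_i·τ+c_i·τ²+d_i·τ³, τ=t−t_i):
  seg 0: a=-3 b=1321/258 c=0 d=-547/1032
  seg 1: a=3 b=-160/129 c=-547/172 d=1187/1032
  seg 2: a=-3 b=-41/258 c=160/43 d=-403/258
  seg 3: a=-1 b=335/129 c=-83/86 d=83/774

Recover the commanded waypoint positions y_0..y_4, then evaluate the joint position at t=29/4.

y_0=-3 y_1=3 y_2=-3 y_3=-1 y_4=1
S(29/4) = 6487/5504

y_0 = S_0(0) = a_0 = -3
y_1 = S_1(0) = a_1 = 3
y_2 = S_2(0) = a_2 = -3
y_3 = S_3(0) = a_3 = -1
y_4 = S_3(3) = 1
t_q=29/4 is in segment 3 (τ=9/4); S_3(τ)=6487/5504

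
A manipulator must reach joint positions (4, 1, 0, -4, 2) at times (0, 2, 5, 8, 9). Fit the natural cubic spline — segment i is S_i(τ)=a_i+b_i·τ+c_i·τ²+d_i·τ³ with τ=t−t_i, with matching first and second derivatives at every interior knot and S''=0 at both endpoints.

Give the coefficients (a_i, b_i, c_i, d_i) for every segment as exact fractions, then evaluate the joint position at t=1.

  seg 0: a=4 b=-790/399 c=0 d=383/3192
  seg 1: a=1 b=-431/798 c=383/532 d=-1039/4788
  seg 2: a=0 b=-3319/1596 c=-164/133 d=2365/4788
  seg 3: a=-4 b=3079/798 c=1709/532 d=-1709/1596
S(1) = 2277/1064

Δ: Δ0=-3/2, Δ1=-1/3, Δ2=-4/3, Δ3=6
row 1: diag=10, rhs=7; c'=3/10, d'=7/10
row 2: denom=12−3·3/10=111/10; d'=(-6−3·7/10)/(111/10)=-27/37
row 3: denom=8−3·10/37=266/37; d'=(44−3·-27/37)/(266/37)=1709/266
back: M3=1709/266
back: M2=-27/37−10/37·1709/266=-328/133
back: M1=7/10−3/10·-328/133=383/266
M: M0=0, M1=383/266, M2=-328/133, M3=1709/266, M4=0
seg 0: a=4, c=M0/2=0, d=(M1−M0)/(6·2)=383/3192, b=Δ0−h0·(2M0+M1)/6=-790/399
seg 1: a=1, c=M1/2=383/532, d=(M2−M1)/(6·3)=-1039/4788, b=Δ1−h1·(2M1+M2)/6=-431/798
seg 2: a=0, c=M2/2=-164/133, d=(M3−M2)/(6·3)=2365/4788, b=Δ2−h2·(2M2+M3)/6=-3319/1596
seg 3: a=-4, c=M3/2=1709/532, d=(M4−M3)/(6·1)=-1709/1596, b=Δ3−h3·(2M3+M4)/6=3079/798
t_q=1 → seg 0, τ=1; S=4+-790/399·τ+0·τ²+383/3192·τ³=2277/1064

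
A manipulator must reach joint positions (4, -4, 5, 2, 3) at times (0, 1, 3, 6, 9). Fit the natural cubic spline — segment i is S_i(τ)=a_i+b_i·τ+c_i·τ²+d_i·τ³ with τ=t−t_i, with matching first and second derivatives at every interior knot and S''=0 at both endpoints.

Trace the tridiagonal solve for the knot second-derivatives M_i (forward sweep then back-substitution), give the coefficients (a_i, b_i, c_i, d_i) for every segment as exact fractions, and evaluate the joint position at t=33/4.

  seg 0: a=4 b=-12943/1236 c=0 d=3055/1236
  seg 1: a=-4 b=-1889/618 c=3055/412 d=-4495/2472
  seg 2: a=5 b=1478/309 c=-360/103 d=1453/2781
  seg 3: a=2 b=-643/309 c=373/309 d=-373/2781
S(33/4) = 12533/6592

Δ: Δ0=-8, Δ1=9/2, Δ2=-1, Δ3=1/3
row 1: diag=6, rhs=75; c'=1/3, d'=25/2
row 2: denom=10−2·1/3=28/3; d'=(-33−2·25/2)/(28/3)=-87/14
row 3: denom=12−3·9/28=309/28; d'=(8−3·-87/14)/(309/28)=746/309
back: M3=746/309
back: M2=-87/14−9/28·746/309=-720/103
back: M1=25/2−1/3·-720/103=3055/206
M: M0=0, M1=3055/206, M2=-720/103, M3=746/309, M4=0
seg 0: a=4, c=M0/2=0, d=(M1−M0)/(6·1)=3055/1236, b=Δ0−h0·(2M0+M1)/6=-12943/1236
seg 1: a=-4, c=M1/2=3055/412, d=(M2−M1)/(6·2)=-4495/2472, b=Δ1−h1·(2M1+M2)/6=-1889/618
seg 2: a=5, c=M2/2=-360/103, d=(M3−M2)/(6·3)=1453/2781, b=Δ2−h2·(2M2+M3)/6=1478/309
seg 3: a=2, c=M3/2=373/309, d=(M4−M3)/(6·3)=-373/2781, b=Δ3−h3·(2M3+M4)/6=-643/309
t_q=33/4 → seg 3, τ=9/4; S=2+-643/309·τ+373/309·τ²+-373/2781·τ³=12533/6592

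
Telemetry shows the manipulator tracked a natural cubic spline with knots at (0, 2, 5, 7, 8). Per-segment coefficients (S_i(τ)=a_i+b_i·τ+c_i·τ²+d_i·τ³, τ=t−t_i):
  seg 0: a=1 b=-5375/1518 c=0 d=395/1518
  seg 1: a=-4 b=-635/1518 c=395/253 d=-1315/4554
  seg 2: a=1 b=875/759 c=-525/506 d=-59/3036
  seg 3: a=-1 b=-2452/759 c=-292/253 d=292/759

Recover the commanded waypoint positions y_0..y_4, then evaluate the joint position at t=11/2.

y_0=1 y_1=-4 y_2=1 y_3=-1 y_4=-5
S(11/2) = 10643/8096

y_0 = S_0(0) = a_0 = 1
y_1 = S_1(0) = a_1 = -4
y_2 = S_2(0) = a_2 = 1
y_3 = S_3(0) = a_3 = -1
y_4 = S_3(1) = -5
t_q=11/2 is in segment 2 (τ=1/2); S_2(τ)=10643/8096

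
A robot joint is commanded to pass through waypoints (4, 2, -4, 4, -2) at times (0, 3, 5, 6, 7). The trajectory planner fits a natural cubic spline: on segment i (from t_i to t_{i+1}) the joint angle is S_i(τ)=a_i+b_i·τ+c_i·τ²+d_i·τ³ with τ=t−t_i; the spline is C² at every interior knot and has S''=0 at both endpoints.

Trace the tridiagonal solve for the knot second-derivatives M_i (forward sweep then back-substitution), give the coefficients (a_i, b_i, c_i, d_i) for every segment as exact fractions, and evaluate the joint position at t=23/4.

Δ: Δ0=-2/3, Δ1=-3, Δ2=8, Δ3=-6
row 1: diag=10, rhs=-14; c'=1/5, d'=-7/5
row 2: denom=6−2·1/5=28/5; d'=(66−2·-7/5)/(28/5)=86/7
row 3: denom=4−1·5/28=107/28; d'=(-84−1·86/7)/(107/28)=-2696/107
back: M3=-2696/107
back: M2=86/7−5/28·-2696/107=1796/107
back: M1=-7/5−1/5·1796/107=-509/107
M: M0=0, M1=-509/107, M2=1796/107, M3=-2696/107, M4=0
seg 0: a=4, c=M0/2=0, d=(M1−M0)/(6·3)=-509/1926, b=Δ0−h0·(2M0+M1)/6=1099/642
seg 1: a=2, c=M1/2=-509/214, d=(M2−M1)/(6·2)=2305/1284, b=Δ1−h1·(2M1+M2)/6=-1741/321
seg 2: a=-4, c=M2/2=898/107, d=(M3−M2)/(6·1)=-2246/321, b=Δ2−h2·(2M2+M3)/6=2120/321
seg 3: a=4, c=M3/2=-1348/107, d=(M4−M3)/(6·1)=1348/321, b=Δ3−h3·(2M3+M4)/6=770/321
t_q=23/4 → seg 2, τ=3/4; S=-4+2120/321·τ+898/107·τ²+-2246/321·τ³=9321/3424

  seg 0: a=4 b=1099/642 c=0 d=-509/1926
  seg 1: a=2 b=-1741/321 c=-509/214 d=2305/1284
  seg 2: a=-4 b=2120/321 c=898/107 d=-2246/321
  seg 3: a=4 b=770/321 c=-1348/107 d=1348/321
S(23/4) = 9321/3424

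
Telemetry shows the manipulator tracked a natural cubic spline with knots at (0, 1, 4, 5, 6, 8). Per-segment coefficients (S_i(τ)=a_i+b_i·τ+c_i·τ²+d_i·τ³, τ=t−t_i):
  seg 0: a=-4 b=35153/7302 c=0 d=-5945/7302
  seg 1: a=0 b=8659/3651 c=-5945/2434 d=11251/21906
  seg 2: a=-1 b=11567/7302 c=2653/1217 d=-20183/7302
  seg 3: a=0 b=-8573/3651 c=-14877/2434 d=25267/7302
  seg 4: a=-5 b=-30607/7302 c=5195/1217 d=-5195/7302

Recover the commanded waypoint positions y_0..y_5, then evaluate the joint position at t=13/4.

y_0=-4 y_1=0 y_2=-1 y_3=0 y_4=-5 y_5=-2
S(13/4) = -183585/155776

y_0 = S_0(0) = a_0 = -4
y_1 = S_1(0) = a_1 = 0
y_2 = S_2(0) = a_2 = -1
y_3 = S_3(0) = a_3 = 0
y_4 = S_4(0) = a_4 = -5
y_5 = S_4(2) = -2
t_q=13/4 is in segment 1 (τ=9/4); S_1(τ)=-183585/155776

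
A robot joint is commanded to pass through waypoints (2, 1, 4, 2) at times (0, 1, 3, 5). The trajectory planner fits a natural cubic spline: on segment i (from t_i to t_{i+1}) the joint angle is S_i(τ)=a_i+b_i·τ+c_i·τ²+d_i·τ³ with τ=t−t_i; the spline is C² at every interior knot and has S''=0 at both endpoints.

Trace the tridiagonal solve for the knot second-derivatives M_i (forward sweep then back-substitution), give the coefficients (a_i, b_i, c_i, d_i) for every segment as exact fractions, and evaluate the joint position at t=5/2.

  seg 0: a=2 b=-69/44 c=0 d=25/44
  seg 1: a=1 b=3/22 c=75/44 d=-45/88
  seg 2: a=4 b=9/11 c=-15/11 d=5/22
S(5/2) = 2333/704

Δ: Δ0=-1, Δ1=3/2, Δ2=-1
row 1: diag=6, rhs=15; c'=1/3, d'=5/2
row 2: denom=8−2·1/3=22/3; d'=(-15−2·5/2)/(22/3)=-30/11
back: M2=-30/11
back: M1=5/2−1/3·-30/11=75/22
M: M0=0, M1=75/22, M2=-30/11, M3=0
seg 0: a=2, c=M0/2=0, d=(M1−M0)/(6·1)=25/44, b=Δ0−h0·(2M0+M1)/6=-69/44
seg 1: a=1, c=M1/2=75/44, d=(M2−M1)/(6·2)=-45/88, b=Δ1−h1·(2M1+M2)/6=3/22
seg 2: a=4, c=M2/2=-15/11, d=(M3−M2)/(6·2)=5/22, b=Δ2−h2·(2M2+M3)/6=9/11
t_q=5/2 → seg 1, τ=3/2; S=1+3/22·τ+75/44·τ²+-45/88·τ³=2333/704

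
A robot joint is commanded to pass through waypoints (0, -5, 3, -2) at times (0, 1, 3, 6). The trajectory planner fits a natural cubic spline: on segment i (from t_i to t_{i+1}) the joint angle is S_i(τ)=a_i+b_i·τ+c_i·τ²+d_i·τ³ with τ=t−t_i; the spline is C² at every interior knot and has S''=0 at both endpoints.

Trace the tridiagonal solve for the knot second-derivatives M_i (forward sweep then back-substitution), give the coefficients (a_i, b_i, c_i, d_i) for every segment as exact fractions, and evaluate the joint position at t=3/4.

  seg 0: a=0 b=-143/21 c=0 d=38/21
  seg 1: a=-5 b=-29/21 c=38/7 d=-115/84
  seg 2: a=3 b=82/21 c=-39/14 d=13/42
S(3/4) = -139/32

Δ: Δ0=-5, Δ1=4, Δ2=-5/3
row 1: diag=6, rhs=54; c'=1/3, d'=9
row 2: denom=10−2·1/3=28/3; d'=(-34−2·9)/(28/3)=-39/7
back: M2=-39/7
back: M1=9−1/3·-39/7=76/7
M: M0=0, M1=76/7, M2=-39/7, M3=0
seg 0: a=0, c=M0/2=0, d=(M1−M0)/(6·1)=38/21, b=Δ0−h0·(2M0+M1)/6=-143/21
seg 1: a=-5, c=M1/2=38/7, d=(M2−M1)/(6·2)=-115/84, b=Δ1−h1·(2M1+M2)/6=-29/21
seg 2: a=3, c=M2/2=-39/14, d=(M3−M2)/(6·3)=13/42, b=Δ2−h2·(2M2+M3)/6=82/21
t_q=3/4 → seg 0, τ=3/4; S=0+-143/21·τ+0·τ²+38/21·τ³=-139/32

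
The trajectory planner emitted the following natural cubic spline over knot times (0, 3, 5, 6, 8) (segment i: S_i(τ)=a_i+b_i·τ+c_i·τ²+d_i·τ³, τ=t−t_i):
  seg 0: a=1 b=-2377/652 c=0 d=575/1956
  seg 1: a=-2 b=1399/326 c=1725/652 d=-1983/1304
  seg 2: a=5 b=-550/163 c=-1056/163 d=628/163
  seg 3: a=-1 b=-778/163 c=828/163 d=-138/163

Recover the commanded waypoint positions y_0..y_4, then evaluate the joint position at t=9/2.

y_0 = S_0(0) = a_0 = 1
y_1 = S_1(0) = a_1 = -2
y_2 = S_2(0) = a_2 = 5
y_3 = S_3(0) = a_3 = -1
y_4 = S_3(2) = 3
t_q=9/2 is in segment 1 (τ=3/2); S_1(τ)=54847/10432

y_0=1 y_1=-2 y_2=5 y_3=-1 y_4=3
S(9/2) = 54847/10432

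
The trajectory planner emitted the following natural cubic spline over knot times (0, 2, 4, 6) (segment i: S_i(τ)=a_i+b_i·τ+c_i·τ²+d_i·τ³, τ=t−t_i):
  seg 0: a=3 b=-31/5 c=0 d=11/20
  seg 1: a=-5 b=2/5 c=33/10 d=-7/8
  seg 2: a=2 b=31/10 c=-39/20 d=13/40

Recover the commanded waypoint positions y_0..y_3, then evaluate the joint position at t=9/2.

y_0=3 y_1=-5 y_2=2 y_3=3
S(9/2) = 993/320

y_0 = S_0(0) = a_0 = 3
y_1 = S_1(0) = a_1 = -5
y_2 = S_2(0) = a_2 = 2
y_3 = S_2(2) = 3
t_q=9/2 is in segment 2 (τ=1/2); S_2(τ)=993/320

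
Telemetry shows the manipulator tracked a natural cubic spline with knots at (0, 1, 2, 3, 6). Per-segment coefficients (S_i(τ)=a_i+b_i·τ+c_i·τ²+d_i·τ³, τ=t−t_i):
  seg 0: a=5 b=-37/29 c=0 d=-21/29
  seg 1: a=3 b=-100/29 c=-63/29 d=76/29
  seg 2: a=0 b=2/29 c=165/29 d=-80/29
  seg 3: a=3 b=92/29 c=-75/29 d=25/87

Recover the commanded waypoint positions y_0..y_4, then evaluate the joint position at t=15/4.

y_0 = S_0(0) = a_0 = 5
y_1 = S_1(0) = a_1 = 3
y_2 = S_2(0) = a_2 = 0
y_3 = S_3(0) = a_3 = 3
y_4 = S_3(3) = -3
t_q=15/4 is in segment 3 (τ=3/4); S_3(τ)=7509/1856

y_0=5 y_1=3 y_2=0 y_3=3 y_4=-3
S(15/4) = 7509/1856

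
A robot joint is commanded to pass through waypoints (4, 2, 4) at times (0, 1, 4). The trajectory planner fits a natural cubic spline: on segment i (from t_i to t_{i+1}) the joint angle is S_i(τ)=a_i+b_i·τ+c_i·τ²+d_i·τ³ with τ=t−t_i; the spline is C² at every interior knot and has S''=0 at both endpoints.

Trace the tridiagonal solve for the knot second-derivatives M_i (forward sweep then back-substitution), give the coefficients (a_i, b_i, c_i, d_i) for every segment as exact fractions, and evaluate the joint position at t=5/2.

Δ: Δ0=-2, Δ1=2/3
row 1: diag=8, rhs=16; c'=3/8, d'=2
back: M1=2
M: M0=0, M1=2, M2=0
seg 0: a=4, c=M0/2=0, d=(M1−M0)/(6·1)=1/3, b=Δ0−h0·(2M0+M1)/6=-7/3
seg 1: a=2, c=M1/2=1, d=(M2−M1)/(6·3)=-1/9, b=Δ1−h1·(2M1+M2)/6=-4/3
t_q=5/2 → seg 1, τ=3/2; S=2+-4/3·τ+1·τ²+-1/9·τ³=15/8

  seg 0: a=4 b=-7/3 c=0 d=1/3
  seg 1: a=2 b=-4/3 c=1 d=-1/9
S(5/2) = 15/8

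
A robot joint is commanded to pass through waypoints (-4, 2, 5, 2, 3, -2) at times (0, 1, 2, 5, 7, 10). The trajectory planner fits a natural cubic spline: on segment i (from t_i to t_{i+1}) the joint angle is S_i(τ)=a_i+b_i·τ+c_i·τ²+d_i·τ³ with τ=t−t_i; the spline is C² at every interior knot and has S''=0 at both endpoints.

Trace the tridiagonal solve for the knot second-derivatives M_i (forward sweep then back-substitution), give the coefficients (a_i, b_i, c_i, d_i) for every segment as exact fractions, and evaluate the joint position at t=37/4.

Δ: Δ0=6, Δ1=3, Δ2=-1, Δ3=1/2, Δ4=-5/3
row 1: diag=4, rhs=-18; c'=1/4, d'=-9/2
row 2: denom=8−1·1/4=31/4; d'=(-24−1·-9/2)/(31/4)=-78/31
row 3: denom=10−3·12/31=274/31; d'=(9−3·-78/31)/(274/31)=513/274
row 4: denom=10−2·31/137=1308/137; d'=(-13−2·513/274)/(1308/137)=-1147/654
back: M4=-1147/654
back: M3=513/274−31/137·-1147/654=742/327
back: M2=-78/31−12/31·742/327=-370/109
back: M1=-9/2−1/4·-370/109=-398/109
M: M0=0, M1=-398/109, M2=-370/109, M3=742/327, M4=-1147/654, M5=0
seg 0: a=-4, c=M0/2=0, d=(M1−M0)/(6·1)=-199/327, b=Δ0−h0·(2M0+M1)/6=2161/327
seg 1: a=2, c=M1/2=-199/109, d=(M2−M1)/(6·1)=14/327, b=Δ1−h1·(2M1+M2)/6=1564/327
seg 2: a=5, c=M2/2=-185/109, d=(M3−M2)/(6·3)=926/2943, b=Δ2−h2·(2M2+M3)/6=412/327
seg 3: a=2, c=M3/2=371/327, d=(M4−M3)/(6·2)=-877/2616, b=Δ3−h3·(2M3+M4)/6=-140/327
seg 4: a=3, c=M4/2=-1147/1308, d=(M5−M4)/(6·3)=1147/11772, b=Δ4−h4·(2M4+M5)/6=19/218
t_q=37/4 → seg 4, τ=9/4; S=3+19/218·τ+-1147/1308·τ²+1147/11772·τ³=-3723/27904

  seg 0: a=-4 b=2161/327 c=0 d=-199/327
  seg 1: a=2 b=1564/327 c=-199/109 d=14/327
  seg 2: a=5 b=412/327 c=-185/109 d=926/2943
  seg 3: a=2 b=-140/327 c=371/327 d=-877/2616
  seg 4: a=3 b=19/218 c=-1147/1308 d=1147/11772
S(37/4) = -3723/27904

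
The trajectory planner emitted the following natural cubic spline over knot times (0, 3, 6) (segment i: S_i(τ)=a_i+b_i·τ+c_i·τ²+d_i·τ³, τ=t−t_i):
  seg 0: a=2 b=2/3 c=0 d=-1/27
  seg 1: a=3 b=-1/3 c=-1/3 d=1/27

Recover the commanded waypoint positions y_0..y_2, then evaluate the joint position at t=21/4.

y_0=2 y_1=3 y_2=0
S(21/4) = 63/64

y_0 = S_0(0) = a_0 = 2
y_1 = S_1(0) = a_1 = 3
y_2 = S_1(3) = 0
t_q=21/4 is in segment 1 (τ=9/4); S_1(τ)=63/64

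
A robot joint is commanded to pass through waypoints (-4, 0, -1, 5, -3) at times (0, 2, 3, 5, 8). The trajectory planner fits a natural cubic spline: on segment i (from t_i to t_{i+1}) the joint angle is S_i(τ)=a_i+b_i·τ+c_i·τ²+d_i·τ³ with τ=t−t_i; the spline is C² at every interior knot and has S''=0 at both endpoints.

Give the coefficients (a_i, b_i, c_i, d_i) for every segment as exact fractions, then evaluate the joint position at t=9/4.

Δ: Δ0=2, Δ1=-1, Δ2=3, Δ3=-8/3
row 1: diag=6, rhs=-18; c'=1/6, d'=-3
row 2: denom=6−1·1/6=35/6; d'=(24−1·-3)/(35/6)=162/35
row 3: denom=10−2·12/35=326/35; d'=(-34−2·162/35)/(326/35)=-757/163
back: M3=-757/163
back: M2=162/35−12/35·-757/163=1014/163
back: M1=-3−1/6·1014/163=-658/163
M: M0=0, M1=-658/163, M2=1014/163, M3=-757/163, M4=0
seg 0: a=-4, c=M0/2=0, d=(M1−M0)/(6·2)=-329/978, b=Δ0−h0·(2M0+M1)/6=1636/489
seg 1: a=0, c=M1/2=-329/163, d=(M2−M1)/(6·1)=836/489, b=Δ1−h1·(2M1+M2)/6=-338/489
seg 2: a=-1, c=M2/2=507/163, d=(M3−M2)/(6·2)=-1771/1956, b=Δ2−h2·(2M2+M3)/6=196/489
seg 3: a=5, c=M3/2=-757/326, d=(M4−M3)/(6·3)=757/2934, b=Δ3−h3·(2M3+M4)/6=967/489
t_q=9/4 → seg 1, τ=1/4; S=0+-338/489·τ+-329/163·τ²+836/489·τ³=-355/1304

  seg 0: a=-4 b=1636/489 c=0 d=-329/978
  seg 1: a=0 b=-338/489 c=-329/163 d=836/489
  seg 2: a=-1 b=196/489 c=507/163 d=-1771/1956
  seg 3: a=5 b=967/489 c=-757/326 d=757/2934
S(9/4) = -355/1304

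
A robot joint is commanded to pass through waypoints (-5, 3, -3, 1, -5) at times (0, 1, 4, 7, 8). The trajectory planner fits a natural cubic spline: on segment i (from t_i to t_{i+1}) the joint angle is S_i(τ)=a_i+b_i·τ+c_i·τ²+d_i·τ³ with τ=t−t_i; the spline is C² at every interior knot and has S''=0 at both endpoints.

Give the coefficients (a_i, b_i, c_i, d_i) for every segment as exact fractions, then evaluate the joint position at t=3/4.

Δ: Δ0=8, Δ1=-2, Δ2=4/3, Δ3=-6
row 1: diag=8, rhs=-60; c'=3/8, d'=-15/2
row 2: denom=12−3·3/8=87/8; d'=(20−3·-15/2)/(87/8)=340/87
row 3: denom=8−3·8/29=208/29; d'=(-44−3·340/87)/(208/29)=-101/13
back: M3=-101/13
back: M2=340/87−8/29·-101/13=236/39
back: M1=-15/2−3/8·236/39=-127/13
M: M0=0, M1=-127/13, M2=236/39, M3=-101/13, M4=0
seg 0: a=-5, c=M0/2=0, d=(M1−M0)/(6·1)=-127/78, b=Δ0−h0·(2M0+M1)/6=751/78
seg 1: a=3, c=M1/2=-127/26, d=(M2−M1)/(6·3)=617/702, b=Δ1−h1·(2M1+M2)/6=185/39
seg 2: a=-3, c=M2/2=118/39, d=(M3−M2)/(6·3)=-539/702, b=Δ2−h2·(2M2+M3)/6=-5/6
seg 3: a=1, c=M3/2=-101/26, d=(M4−M3)/(6·1)=101/78, b=Δ3−h3·(2M3+M4)/6=-133/39
t_q=3/4 → seg 0, τ=3/4; S=-5+751/78·τ+0·τ²+-127/78·τ³=2553/1664

  seg 0: a=-5 b=751/78 c=0 d=-127/78
  seg 1: a=3 b=185/39 c=-127/26 d=617/702
  seg 2: a=-3 b=-5/6 c=118/39 d=-539/702
  seg 3: a=1 b=-133/39 c=-101/26 d=101/78
S(3/4) = 2553/1664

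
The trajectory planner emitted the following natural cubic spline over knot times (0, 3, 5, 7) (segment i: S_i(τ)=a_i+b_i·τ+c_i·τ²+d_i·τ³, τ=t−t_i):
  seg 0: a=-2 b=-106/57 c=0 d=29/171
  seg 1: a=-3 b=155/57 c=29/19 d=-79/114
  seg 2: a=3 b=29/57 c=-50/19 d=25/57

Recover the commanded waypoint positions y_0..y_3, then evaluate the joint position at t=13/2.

y_0 = S_0(0) = a_0 = -2
y_1 = S_1(0) = a_1 = -3
y_2 = S_2(0) = a_2 = 3
y_3 = S_2(2) = -3
t_q=13/2 is in segment 2 (τ=3/2); S_2(τ)=-103/152

y_0=-2 y_1=-3 y_2=3 y_3=-3
S(13/2) = -103/152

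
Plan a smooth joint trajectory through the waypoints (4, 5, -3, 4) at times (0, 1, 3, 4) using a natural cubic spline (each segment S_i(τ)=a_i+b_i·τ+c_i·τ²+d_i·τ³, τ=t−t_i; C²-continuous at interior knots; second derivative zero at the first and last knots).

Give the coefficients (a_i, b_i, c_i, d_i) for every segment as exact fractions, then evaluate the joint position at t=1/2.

  seg 0: a=4 b=21/8 c=0 d=-13/8
  seg 1: a=5 b=-9/4 c=-39/8 d=2
  seg 2: a=-3 b=9/4 c=57/8 d=-19/8
S(1/2) = 327/64

Δ: Δ0=1, Δ1=-4, Δ2=7
row 1: diag=6, rhs=-30; c'=1/3, d'=-5
row 2: denom=6−2·1/3=16/3; d'=(66−2·-5)/(16/3)=57/4
back: M2=57/4
back: M1=-5−1/3·57/4=-39/4
M: M0=0, M1=-39/4, M2=57/4, M3=0
seg 0: a=4, c=M0/2=0, d=(M1−M0)/(6·1)=-13/8, b=Δ0−h0·(2M0+M1)/6=21/8
seg 1: a=5, c=M1/2=-39/8, d=(M2−M1)/(6·2)=2, b=Δ1−h1·(2M1+M2)/6=-9/4
seg 2: a=-3, c=M2/2=57/8, d=(M3−M2)/(6·1)=-19/8, b=Δ2−h2·(2M2+M3)/6=9/4
t_q=1/2 → seg 0, τ=1/2; S=4+21/8·τ+0·τ²+-13/8·τ³=327/64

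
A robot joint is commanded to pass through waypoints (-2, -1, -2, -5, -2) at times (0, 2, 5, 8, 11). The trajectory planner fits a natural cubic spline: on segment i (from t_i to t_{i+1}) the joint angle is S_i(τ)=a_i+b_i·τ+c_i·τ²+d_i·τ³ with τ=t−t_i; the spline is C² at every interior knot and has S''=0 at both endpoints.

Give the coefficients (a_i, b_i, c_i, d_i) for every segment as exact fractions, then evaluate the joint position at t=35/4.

Δ: Δ0=1/2, Δ1=-1/3, Δ2=-1, Δ3=1
row 1: diag=10, rhs=-5; c'=3/10, d'=-1/2
row 2: denom=12−3·3/10=111/10; d'=(-4−3·-1/2)/(111/10)=-25/111
row 3: denom=12−3·10/37=414/37; d'=(12−3·-25/111)/(414/37)=469/414
back: M3=469/414
back: M2=-25/111−10/37·469/414=-110/207
back: M1=-1/2−3/10·-110/207=-47/138
M: M0=0, M1=-47/138, M2=-110/207, M3=469/414, M4=0
seg 0: a=-2, c=M0/2=0, d=(M1−M0)/(6·2)=-47/1656, b=Δ0−h0·(2M0+M1)/6=127/207
seg 1: a=-1, c=M1/2=-47/276, d=(M2−M1)/(6·3)=-79/7452, b=Δ1−h1·(2M1+M2)/6=113/414
seg 2: a=-2, c=M2/2=-55/207, d=(M3−M2)/(6·3)=689/7452, b=Δ2−h2·(2M2+M3)/6=-857/828
seg 3: a=-5, c=M3/2=469/828, d=(M4−M3)/(6·3)=-469/7452, b=Δ3−h3·(2M3+M4)/6=-55/414
t_q=35/4 → seg 3, τ=3/4; S=-5+-55/414·τ+469/828·τ²+-469/7452·τ³=-28307/5888

  seg 0: a=-2 b=127/207 c=0 d=-47/1656
  seg 1: a=-1 b=113/414 c=-47/276 d=-79/7452
  seg 2: a=-2 b=-857/828 c=-55/207 d=689/7452
  seg 3: a=-5 b=-55/414 c=469/828 d=-469/7452
S(35/4) = -28307/5888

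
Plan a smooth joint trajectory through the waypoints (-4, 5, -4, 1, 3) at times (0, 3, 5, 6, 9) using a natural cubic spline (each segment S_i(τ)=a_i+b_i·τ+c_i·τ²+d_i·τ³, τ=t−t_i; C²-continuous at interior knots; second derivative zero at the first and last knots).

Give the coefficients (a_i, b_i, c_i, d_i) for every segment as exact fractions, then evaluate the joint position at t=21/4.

Δ: Δ0=3, Δ1=-9/2, Δ2=5, Δ3=2/3
row 1: diag=10, rhs=-45; c'=1/5, d'=-9/2
row 2: denom=6−2·1/5=28/5; d'=(57−2·-9/2)/(28/5)=165/14
row 3: denom=8−1·5/28=219/28; d'=(-26−1·165/14)/(219/28)=-1058/219
back: M3=-1058/219
back: M2=165/14−5/28·-1058/219=2770/219
back: M1=-9/2−1/5·2770/219=-3079/438
M: M0=0, M1=-3079/438, M2=2770/219, M3=-1058/219, M4=0
seg 0: a=-4, c=M0/2=0, d=(M1−M0)/(6·3)=-3079/7884, b=Δ0−h0·(2M0+M1)/6=5707/876
seg 1: a=5, c=M1/2=-3079/876, d=(M2−M1)/(6·2)=2873/1752, b=Δ1−h1·(2M1+M2)/6=-1765/438
seg 2: a=-4, c=M2/2=1385/219, d=(M3−M2)/(6·1)=-638/219, b=Δ2−h2·(2M2+M3)/6=116/73
seg 3: a=1, c=M3/2=-529/219, d=(M4−M3)/(6·3)=529/1971, b=Δ3−h3·(2M3+M4)/6=1204/219
t_q=21/4 → seg 2, τ=1/4; S=-4+116/73·τ+1385/219·τ²+-638/219·τ³=-7599/2336

  seg 0: a=-4 b=5707/876 c=0 d=-3079/7884
  seg 1: a=5 b=-1765/438 c=-3079/876 d=2873/1752
  seg 2: a=-4 b=116/73 c=1385/219 d=-638/219
  seg 3: a=1 b=1204/219 c=-529/219 d=529/1971
S(21/4) = -7599/2336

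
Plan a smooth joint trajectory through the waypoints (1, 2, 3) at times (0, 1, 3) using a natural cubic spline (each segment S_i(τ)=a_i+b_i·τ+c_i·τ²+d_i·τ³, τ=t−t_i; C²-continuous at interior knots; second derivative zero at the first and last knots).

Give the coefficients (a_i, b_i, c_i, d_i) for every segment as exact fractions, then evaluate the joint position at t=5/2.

  seg 0: a=1 b=13/12 c=0 d=-1/12
  seg 1: a=2 b=5/6 c=-1/4 d=1/24
S(5/2) = 181/64

Δ: Δ0=1, Δ1=1/2
row 1: diag=6, rhs=-3; c'=1/3, d'=-1/2
back: M1=-1/2
M: M0=0, M1=-1/2, M2=0
seg 0: a=1, c=M0/2=0, d=(M1−M0)/(6·1)=-1/12, b=Δ0−h0·(2M0+M1)/6=13/12
seg 1: a=2, c=M1/2=-1/4, d=(M2−M1)/(6·2)=1/24, b=Δ1−h1·(2M1+M2)/6=5/6
t_q=5/2 → seg 1, τ=3/2; S=2+5/6·τ+-1/4·τ²+1/24·τ³=181/64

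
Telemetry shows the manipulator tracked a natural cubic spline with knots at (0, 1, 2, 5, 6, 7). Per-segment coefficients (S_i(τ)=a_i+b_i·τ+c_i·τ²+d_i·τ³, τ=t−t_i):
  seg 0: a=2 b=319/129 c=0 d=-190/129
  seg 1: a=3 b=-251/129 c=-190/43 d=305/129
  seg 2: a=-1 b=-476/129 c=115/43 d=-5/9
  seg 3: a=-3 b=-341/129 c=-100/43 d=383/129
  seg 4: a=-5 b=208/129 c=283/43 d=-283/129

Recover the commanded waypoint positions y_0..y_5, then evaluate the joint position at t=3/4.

y_0=2 y_1=3 y_2=-1 y_3=-3 y_4=-5 y_5=1
S(3/4) = 4449/1376

y_0 = S_0(0) = a_0 = 2
y_1 = S_1(0) = a_1 = 3
y_2 = S_2(0) = a_2 = -1
y_3 = S_3(0) = a_3 = -3
y_4 = S_4(0) = a_4 = -5
y_5 = S_4(1) = 1
t_q=3/4 is in segment 0 (τ=3/4); S_0(τ)=4449/1376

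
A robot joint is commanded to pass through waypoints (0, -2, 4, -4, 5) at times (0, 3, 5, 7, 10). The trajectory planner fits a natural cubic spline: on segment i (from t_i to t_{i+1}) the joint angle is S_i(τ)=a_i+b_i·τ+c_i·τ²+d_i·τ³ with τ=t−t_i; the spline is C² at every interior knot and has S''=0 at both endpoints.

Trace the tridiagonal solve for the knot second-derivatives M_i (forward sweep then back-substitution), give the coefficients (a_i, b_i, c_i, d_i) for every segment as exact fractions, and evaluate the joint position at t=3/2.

  seg 0: a=0 b=-91/36 c=0 d=67/324
  seg 1: a=-2 b=55/18 c=67/36 d=-17/18
  seg 2: a=4 b=-5/6 c=-137/36 d=10/9
  seg 3: a=-4 b=-49/18 c=103/36 d=-103/324
S(3/2) = -99/32

Δ: Δ0=-2/3, Δ1=3, Δ2=-4, Δ3=3
row 1: diag=10, rhs=22; c'=1/5, d'=11/5
row 2: denom=8−2·1/5=38/5; d'=(-42−2·11/5)/(38/5)=-116/19
row 3: denom=10−2·5/19=180/19; d'=(42−2·-116/19)/(180/19)=103/18
back: M3=103/18
back: M2=-116/19−5/19·103/18=-137/18
back: M1=11/5−1/5·-137/18=67/18
M: M0=0, M1=67/18, M2=-137/18, M3=103/18, M4=0
seg 0: a=0, c=M0/2=0, d=(M1−M0)/(6·3)=67/324, b=Δ0−h0·(2M0+M1)/6=-91/36
seg 1: a=-2, c=M1/2=67/36, d=(M2−M1)/(6·2)=-17/18, b=Δ1−h1·(2M1+M2)/6=55/18
seg 2: a=4, c=M2/2=-137/36, d=(M3−M2)/(6·2)=10/9, b=Δ2−h2·(2M2+M3)/6=-5/6
seg 3: a=-4, c=M3/2=103/36, d=(M4−M3)/(6·3)=-103/324, b=Δ3−h3·(2M3+M4)/6=-49/18
t_q=3/2 → seg 0, τ=3/2; S=0+-91/36·τ+0·τ²+67/324·τ³=-99/32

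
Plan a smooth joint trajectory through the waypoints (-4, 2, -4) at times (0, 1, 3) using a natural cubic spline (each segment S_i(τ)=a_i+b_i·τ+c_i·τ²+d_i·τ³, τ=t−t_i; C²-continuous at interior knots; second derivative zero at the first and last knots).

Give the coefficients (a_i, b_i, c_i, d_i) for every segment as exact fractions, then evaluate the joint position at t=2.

Δ: Δ0=6, Δ1=-3
row 1: diag=6, rhs=-54; c'=1/3, d'=-9
back: M1=-9
M: M0=0, M1=-9, M2=0
seg 0: a=-4, c=M0/2=0, d=(M1−M0)/(6·1)=-3/2, b=Δ0−h0·(2M0+M1)/6=15/2
seg 1: a=2, c=M1/2=-9/2, d=(M2−M1)/(6·2)=3/4, b=Δ1−h1·(2M1+M2)/6=3
t_q=2 → seg 1, τ=1; S=2+3·τ+-9/2·τ²+3/4·τ³=5/4

  seg 0: a=-4 b=15/2 c=0 d=-3/2
  seg 1: a=2 b=3 c=-9/2 d=3/4
S(2) = 5/4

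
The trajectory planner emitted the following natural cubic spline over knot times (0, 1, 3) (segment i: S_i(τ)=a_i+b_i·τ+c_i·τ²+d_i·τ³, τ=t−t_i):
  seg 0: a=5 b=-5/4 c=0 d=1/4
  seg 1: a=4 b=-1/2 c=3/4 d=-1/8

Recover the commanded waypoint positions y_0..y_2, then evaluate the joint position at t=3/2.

y_0 = S_0(0) = a_0 = 5
y_1 = S_1(0) = a_1 = 4
y_2 = S_1(2) = 5
t_q=3/2 is in segment 1 (τ=1/2); S_1(τ)=251/64

y_0=5 y_1=4 y_2=5
S(3/2) = 251/64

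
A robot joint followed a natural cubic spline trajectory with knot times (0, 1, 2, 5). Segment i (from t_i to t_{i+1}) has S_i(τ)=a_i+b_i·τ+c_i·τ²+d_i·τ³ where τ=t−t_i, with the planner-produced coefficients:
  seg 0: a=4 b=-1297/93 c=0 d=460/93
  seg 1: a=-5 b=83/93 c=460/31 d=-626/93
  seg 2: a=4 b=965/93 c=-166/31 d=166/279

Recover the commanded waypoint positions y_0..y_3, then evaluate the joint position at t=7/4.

y_0 = S_0(0) = a_0 = 4
y_1 = S_1(0) = a_1 = -5
y_2 = S_2(0) = a_2 = 4
y_3 = S_2(3) = 3
t_q=7/4 is in segment 1 (τ=3/4); S_1(τ)=1167/992

y_0=4 y_1=-5 y_2=4 y_3=3
S(7/4) = 1167/992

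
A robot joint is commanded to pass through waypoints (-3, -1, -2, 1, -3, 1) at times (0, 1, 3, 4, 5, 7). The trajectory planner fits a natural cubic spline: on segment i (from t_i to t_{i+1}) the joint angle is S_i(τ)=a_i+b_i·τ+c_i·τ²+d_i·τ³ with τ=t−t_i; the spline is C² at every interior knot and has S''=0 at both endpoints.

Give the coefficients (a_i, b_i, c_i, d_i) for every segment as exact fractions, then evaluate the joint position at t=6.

  seg 0: a=-3 b=1987/700 c=0 d=-587/700
  seg 1: a=-1 b=113/350 c=-1761/700 d=1473/1400
  seg 2: a=-2 b=101/35 c=1329/350 d=-1289/350
  seg 3: a=1 b=-199/350 c=-1269/175 d=191/50
  seg 4: a=-3 b=-632/175 c=1473/350 d=-491/700
S(6) = -2173/700

Δ: Δ0=2, Δ1=-1/2, Δ2=3, Δ3=-4, Δ4=2
row 1: diag=6, rhs=-15; c'=1/3, d'=-5/2
row 2: denom=6−2·1/3=16/3; d'=(21−2·-5/2)/(16/3)=39/8
row 3: denom=4−1·3/16=61/16; d'=(-42−1·39/8)/(61/16)=-750/61
row 4: denom=6−1·16/61=350/61; d'=(36−1·-750/61)/(350/61)=1473/175
back: M4=1473/175
back: M3=-750/61−16/61·1473/175=-2538/175
back: M2=39/8−3/16·-2538/175=1329/175
back: M1=-5/2−1/3·1329/175=-1761/350
M: M0=0, M1=-1761/350, M2=1329/175, M3=-2538/175, M4=1473/175, M5=0
seg 0: a=-3, c=M0/2=0, d=(M1−M0)/(6·1)=-587/700, b=Δ0−h0·(2M0+M1)/6=1987/700
seg 1: a=-1, c=M1/2=-1761/700, d=(M2−M1)/(6·2)=1473/1400, b=Δ1−h1·(2M1+M2)/6=113/350
seg 2: a=-2, c=M2/2=1329/350, d=(M3−M2)/(6·1)=-1289/350, b=Δ2−h2·(2M2+M3)/6=101/35
seg 3: a=1, c=M3/2=-1269/175, d=(M4−M3)/(6·1)=191/50, b=Δ3−h3·(2M3+M4)/6=-199/350
seg 4: a=-3, c=M4/2=1473/350, d=(M5−M4)/(6·2)=-491/700, b=Δ4−h4·(2M4+M5)/6=-632/175
t_q=6 → seg 4, τ=1; S=-3+-632/175·τ+1473/350·τ²+-491/700·τ³=-2173/700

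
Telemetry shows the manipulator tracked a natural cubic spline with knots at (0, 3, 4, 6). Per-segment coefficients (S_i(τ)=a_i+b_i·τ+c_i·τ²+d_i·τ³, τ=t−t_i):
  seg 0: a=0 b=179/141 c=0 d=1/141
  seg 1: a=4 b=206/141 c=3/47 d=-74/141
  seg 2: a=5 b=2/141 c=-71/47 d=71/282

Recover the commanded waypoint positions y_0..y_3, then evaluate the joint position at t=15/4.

y_0 = S_0(0) = a_0 = 0
y_1 = S_1(0) = a_1 = 4
y_2 = S_2(0) = a_2 = 5
y_3 = S_2(2) = 1
t_q=15/4 is in segment 1 (τ=3/4); S_1(τ)=7385/1504

y_0=0 y_1=4 y_2=5 y_3=1
S(15/4) = 7385/1504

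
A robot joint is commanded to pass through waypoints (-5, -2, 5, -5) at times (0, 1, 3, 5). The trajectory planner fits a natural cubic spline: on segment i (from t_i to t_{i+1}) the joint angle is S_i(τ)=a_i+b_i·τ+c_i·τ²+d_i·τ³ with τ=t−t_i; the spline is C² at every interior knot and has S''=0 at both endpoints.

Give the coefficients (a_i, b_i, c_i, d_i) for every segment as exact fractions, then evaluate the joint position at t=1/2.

Δ: Δ0=3, Δ1=7/2, Δ2=-5
row 1: diag=6, rhs=3; c'=1/3, d'=1/2
row 2: denom=8−2·1/3=22/3; d'=(-51−2·1/2)/(22/3)=-78/11
back: M2=-78/11
back: M1=1/2−1/3·-78/11=63/22
M: M0=0, M1=63/22, M2=-78/11, M3=0
seg 0: a=-5, c=M0/2=0, d=(M1−M0)/(6·1)=21/44, b=Δ0−h0·(2M0+M1)/6=111/44
seg 1: a=-2, c=M1/2=63/44, d=(M2−M1)/(6·2)=-73/88, b=Δ1−h1·(2M1+M2)/6=87/22
seg 2: a=5, c=M2/2=-39/11, d=(M3−M2)/(6·2)=13/22, b=Δ2−h2·(2M2+M3)/6=-3/11
t_q=1/2 → seg 0, τ=1/2; S=-5+111/44·τ+0·τ²+21/44·τ³=-1295/352

  seg 0: a=-5 b=111/44 c=0 d=21/44
  seg 1: a=-2 b=87/22 c=63/44 d=-73/88
  seg 2: a=5 b=-3/11 c=-39/11 d=13/22
S(1/2) = -1295/352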